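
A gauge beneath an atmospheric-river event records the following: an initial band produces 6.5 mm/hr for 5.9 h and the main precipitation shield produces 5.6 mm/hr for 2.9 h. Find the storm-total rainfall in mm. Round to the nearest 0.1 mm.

total ≈ 54.6 mm

Total = Σ Rᵢ Δtᵢ = 6.5 × 5.9 + 5.6 × 2.9
      = 38.35 + 16.24 = 54.6 mm.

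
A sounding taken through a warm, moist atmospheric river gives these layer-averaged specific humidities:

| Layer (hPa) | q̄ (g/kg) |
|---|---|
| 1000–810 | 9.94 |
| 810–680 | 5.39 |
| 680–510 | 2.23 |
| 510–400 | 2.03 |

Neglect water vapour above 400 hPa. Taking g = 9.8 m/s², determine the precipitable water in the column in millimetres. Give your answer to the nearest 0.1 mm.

Precipitable water is the column-integrated vapour mass per unit area: PW = (1/g) Σ q̄ Δp, with q in kg/kg and Δp in Pa (1 kg/m² of water = 1 mm).
Layer 1000–810 hPa: Δp = 190 hPa = 19000 Pa, q̄ = 0.00994 kg/kg → 0.00994 × 19000 / 9.8 = 19.27 mm
Layer 810–680 hPa: Δp = 130 hPa = 13000 Pa, q̄ = 0.00539 kg/kg → 0.00539 × 13000 / 9.8 = 7.15 mm
Layer 680–510 hPa: Δp = 170 hPa = 17000 Pa, q̄ = 0.00223 kg/kg → 0.00223 × 17000 / 9.8 = 3.87 mm
Layer 510–400 hPa: Δp = 110 hPa = 11000 Pa, q̄ = 0.00203 kg/kg → 0.00203 × 11000 / 9.8 = 2.28 mm
PW = 19.27 + 7.15 + 3.87 + 2.28 = 32.57 ≈ 32.6 mm.

PW ≈ 32.6 mm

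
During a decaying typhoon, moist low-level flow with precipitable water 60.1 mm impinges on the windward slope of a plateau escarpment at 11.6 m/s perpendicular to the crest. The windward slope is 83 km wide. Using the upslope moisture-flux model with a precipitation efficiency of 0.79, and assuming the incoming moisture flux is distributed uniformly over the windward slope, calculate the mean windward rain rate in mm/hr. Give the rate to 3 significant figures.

R ≈ 23.9 mm/hr

Incoming column moisture flux per unit ridge length: F = V × PW = 11.6 × 60.1 = 697.16 mm·m/s.
Spread over the 83 km slope with efficiency ε = 0.79: R = ε·F/W = 0.79 × 697.16 / 83000 m = 6.636e-03 mm/s.
R = 6.636e-03 × 3600 = 23.9 mm/hr.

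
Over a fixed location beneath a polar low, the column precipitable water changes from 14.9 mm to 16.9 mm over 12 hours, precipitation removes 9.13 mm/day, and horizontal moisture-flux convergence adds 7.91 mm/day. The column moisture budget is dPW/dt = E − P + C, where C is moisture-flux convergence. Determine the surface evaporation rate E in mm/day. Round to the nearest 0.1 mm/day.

dPW/dt = (16.9 − 14.9) mm / (12/24 day) = +4.000 mm/day.
E = dPW/dt + P − C = (+4.000) + 9.13 − (7.91) = 5.2 mm/day.

E ≈ 5.2 mm/day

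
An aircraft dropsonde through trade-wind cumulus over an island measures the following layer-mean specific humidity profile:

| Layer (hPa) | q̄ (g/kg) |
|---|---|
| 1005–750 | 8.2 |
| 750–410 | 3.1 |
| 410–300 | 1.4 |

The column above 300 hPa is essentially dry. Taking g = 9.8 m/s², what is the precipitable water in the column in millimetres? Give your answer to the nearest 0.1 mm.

PW ≈ 33.7 mm

Precipitable water is the column-integrated vapour mass per unit area: PW = (1/g) Σ q̄ Δp, with q in kg/kg and Δp in Pa (1 kg/m² of water = 1 mm).
Layer 1005–750 hPa: Δp = 255 hPa = 25500 Pa, q̄ = 0.0082 kg/kg → 0.0082 × 25500 / 9.8 = 21.34 mm
Layer 750–410 hPa: Δp = 340 hPa = 34000 Pa, q̄ = 0.0031 kg/kg → 0.0031 × 34000 / 9.8 = 10.76 mm
Layer 410–300 hPa: Δp = 110 hPa = 11000 Pa, q̄ = 0.0014 kg/kg → 0.0014 × 11000 / 9.8 = 1.57 mm
PW = 21.34 + 10.76 + 1.57 = 33.67 ≈ 33.7 mm.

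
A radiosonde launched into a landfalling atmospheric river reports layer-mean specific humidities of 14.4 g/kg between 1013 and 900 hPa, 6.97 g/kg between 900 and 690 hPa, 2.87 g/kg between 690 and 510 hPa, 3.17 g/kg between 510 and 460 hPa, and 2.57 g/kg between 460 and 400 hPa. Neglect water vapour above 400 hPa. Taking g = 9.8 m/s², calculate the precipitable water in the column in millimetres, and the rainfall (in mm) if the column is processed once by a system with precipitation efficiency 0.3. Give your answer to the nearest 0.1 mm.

PW ≈ 40.0 mm; rainfall ≈ 12.0 mm

Precipitable water is the column-integrated vapour mass per unit area: PW = (1/g) Σ q̄ Δp, with q in kg/kg and Δp in Pa (1 kg/m² of water = 1 mm).
Layer 1013–900 hPa: Δp = 113 hPa = 11300 Pa, q̄ = 0.0144 kg/kg → 0.0144 × 11300 / 9.8 = 16.60 mm
Layer 900–690 hPa: Δp = 210 hPa = 21000 Pa, q̄ = 0.00697 kg/kg → 0.00697 × 21000 / 9.8 = 14.94 mm
Layer 690–510 hPa: Δp = 180 hPa = 18000 Pa, q̄ = 0.00287 kg/kg → 0.00287 × 18000 / 9.8 = 5.27 mm
Layer 510–460 hPa: Δp = 50 hPa = 5000 Pa, q̄ = 0.00317 kg/kg → 0.00317 × 5000 / 9.8 = 1.62 mm
Layer 460–400 hPa: Δp = 60 hPa = 6000 Pa, q̄ = 0.00257 kg/kg → 0.00257 × 6000 / 9.8 = 1.57 mm
PW = 16.60 + 14.94 + 5.27 + 1.62 + 1.57 = 40.00 ≈ 40.0 mm.
Rainfall = ε × PW = 0.3 × 40.0 = 12.0 mm.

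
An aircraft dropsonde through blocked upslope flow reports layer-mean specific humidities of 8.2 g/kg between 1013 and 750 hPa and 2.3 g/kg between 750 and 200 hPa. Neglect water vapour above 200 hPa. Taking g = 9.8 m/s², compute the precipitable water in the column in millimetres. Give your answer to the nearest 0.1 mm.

Precipitable water is the column-integrated vapour mass per unit area: PW = (1/g) Σ q̄ Δp, with q in kg/kg and Δp in Pa (1 kg/m² of water = 1 mm).
Layer 1013–750 hPa: Δp = 263 hPa = 26300 Pa, q̄ = 0.0082 kg/kg → 0.0082 × 26300 / 9.8 = 22.01 mm
Layer 750–200 hPa: Δp = 550 hPa = 55000 Pa, q̄ = 0.0023 kg/kg → 0.0023 × 55000 / 9.8 = 12.91 mm
PW = 22.01 + 12.91 = 34.92 ≈ 34.9 mm.

PW ≈ 34.9 mm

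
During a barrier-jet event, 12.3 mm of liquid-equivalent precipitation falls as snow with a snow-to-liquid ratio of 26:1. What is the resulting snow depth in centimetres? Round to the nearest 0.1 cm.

Snow depth = liquid × ratio = 12.3 mm × 26 = 319.8 mm = 32.0 cm.

snow depth ≈ 32.0 cm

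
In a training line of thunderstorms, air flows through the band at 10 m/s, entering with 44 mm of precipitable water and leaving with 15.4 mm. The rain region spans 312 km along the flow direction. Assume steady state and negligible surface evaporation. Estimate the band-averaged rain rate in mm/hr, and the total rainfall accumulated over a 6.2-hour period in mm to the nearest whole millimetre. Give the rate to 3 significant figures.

Column moisture flux per unit crosswind length is F = V × PW.
Inflow: F_in = 10 × 44 = 440 mm·m/s
Outflow: F_out = 10 × 15.4 = 154 mm·m/s
Steady-state rate R = (F_in − F_out)/L = (440 − 154) / 312000 m = 9.167e-04 mm/s.
R = 9.167e-04 × 3600 = 3.30 mm/hr.
Over 6.2 h: total = 3.30 × 6.2 = 20.46 ≈ 20 mm.

R ≈ 3.30 mm/hr; total ≈ 20 mm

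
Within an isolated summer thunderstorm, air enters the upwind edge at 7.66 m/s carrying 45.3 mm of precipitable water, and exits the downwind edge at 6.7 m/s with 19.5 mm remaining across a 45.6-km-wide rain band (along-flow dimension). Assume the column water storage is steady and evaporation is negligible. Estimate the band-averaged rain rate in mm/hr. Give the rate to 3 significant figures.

Column moisture flux per unit crosswind length is F = V × PW.
Inflow: F_in = 7.66 × 45.3 = 346.998 mm·m/s
Outflow: F_out = 6.7 × 19.5 = 130.65 mm·m/s
Steady-state rate R = (F_in − F_out)/L = (346.998 − 130.65) / 45600 m = 4.744e-03 mm/s.
R = 4.744e-03 × 3600 = 17.1 mm/hr.

R ≈ 17.1 mm/hr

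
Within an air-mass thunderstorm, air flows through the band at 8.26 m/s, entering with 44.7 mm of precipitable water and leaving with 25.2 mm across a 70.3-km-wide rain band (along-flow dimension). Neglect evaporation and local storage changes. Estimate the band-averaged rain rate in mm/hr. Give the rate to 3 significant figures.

Column moisture flux per unit crosswind length is F = V × PW.
Inflow: F_in = 8.26 × 44.7 = 369.222 mm·m/s
Outflow: F_out = 8.26 × 25.2 = 208.152 mm·m/s
Steady-state rate R = (F_in − F_out)/L = (369.222 − 208.152) / 70300 m = 2.291e-03 mm/s.
R = 2.291e-03 × 3600 = 8.25 mm/hr.

R ≈ 8.25 mm/hr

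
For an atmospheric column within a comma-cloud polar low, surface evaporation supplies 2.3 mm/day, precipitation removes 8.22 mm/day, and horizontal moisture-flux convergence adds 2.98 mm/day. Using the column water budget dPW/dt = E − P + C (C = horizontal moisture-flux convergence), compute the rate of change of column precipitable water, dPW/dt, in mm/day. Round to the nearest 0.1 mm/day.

dPW/dt = E − P + C = 2.3 − 8.22 + (2.98) = -2.9 mm/day.

dPW/dt ≈ -2.9 mm/day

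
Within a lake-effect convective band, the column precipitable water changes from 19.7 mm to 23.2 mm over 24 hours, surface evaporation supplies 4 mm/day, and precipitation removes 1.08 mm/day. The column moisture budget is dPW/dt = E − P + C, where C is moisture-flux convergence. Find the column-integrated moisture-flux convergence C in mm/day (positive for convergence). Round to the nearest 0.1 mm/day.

dPW/dt = (23.2 − 19.7) mm / (24/24 day) = +3.500 mm/day.
C = dPW/dt − E + P = (+3.500) − 4 + 1.08 = 0.6 mm/day.

C ≈ 0.6 mm/day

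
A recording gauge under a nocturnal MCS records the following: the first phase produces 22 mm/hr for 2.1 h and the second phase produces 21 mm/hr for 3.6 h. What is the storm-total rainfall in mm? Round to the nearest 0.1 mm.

Total = Σ Rᵢ Δtᵢ = 22 × 2.1 + 21 × 3.6
      = 46.2 + 75.6 = 121.8 mm.

total ≈ 121.8 mm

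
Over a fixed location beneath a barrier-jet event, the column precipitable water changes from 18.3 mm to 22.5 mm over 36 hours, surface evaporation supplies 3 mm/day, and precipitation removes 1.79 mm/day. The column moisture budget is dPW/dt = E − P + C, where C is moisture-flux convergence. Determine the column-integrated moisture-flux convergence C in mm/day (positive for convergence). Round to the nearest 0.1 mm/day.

C ≈ 1.6 mm/day

dPW/dt = (22.5 − 18.3) mm / (36/24 day) = +2.800 mm/day.
C = dPW/dt − E + P = (+2.800) − 3 + 1.79 = 1.6 mm/day.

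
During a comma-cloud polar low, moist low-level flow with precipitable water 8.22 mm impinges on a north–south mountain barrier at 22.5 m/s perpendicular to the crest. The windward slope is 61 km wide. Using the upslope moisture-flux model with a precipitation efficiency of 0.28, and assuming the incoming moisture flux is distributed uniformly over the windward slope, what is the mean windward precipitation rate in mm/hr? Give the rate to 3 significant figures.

R ≈ 3.06 mm/hr

Incoming column moisture flux per unit ridge length: F = V × PW = 22.5 × 8.22 = 184.95 mm·m/s.
Spread over the 61 km slope with efficiency ε = 0.28: R = ε·F/W = 0.28 × 184.95 / 61000 m = 8.490e-04 mm/s.
R = 8.490e-04 × 3600 = 3.06 mm/hr.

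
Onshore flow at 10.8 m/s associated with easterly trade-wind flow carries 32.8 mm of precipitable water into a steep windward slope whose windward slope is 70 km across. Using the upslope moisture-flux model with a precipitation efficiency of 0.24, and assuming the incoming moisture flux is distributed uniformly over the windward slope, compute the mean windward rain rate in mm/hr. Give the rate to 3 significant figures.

Incoming column moisture flux per unit ridge length: F = V × PW = 10.8 × 32.8 = 354.24 mm·m/s.
Spread over the 70 km slope with efficiency ε = 0.24: R = ε·F/W = 0.24 × 354.24 / 70000 m = 1.215e-03 mm/s.
R = 1.215e-03 × 3600 = 4.37 mm/hr.

R ≈ 4.37 mm/hr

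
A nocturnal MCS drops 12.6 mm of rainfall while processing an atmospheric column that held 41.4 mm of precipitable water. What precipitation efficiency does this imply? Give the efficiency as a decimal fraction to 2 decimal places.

ε ≈ 0.30

ε = rainfall / PW = 12.6 / 41.4 = 0.30.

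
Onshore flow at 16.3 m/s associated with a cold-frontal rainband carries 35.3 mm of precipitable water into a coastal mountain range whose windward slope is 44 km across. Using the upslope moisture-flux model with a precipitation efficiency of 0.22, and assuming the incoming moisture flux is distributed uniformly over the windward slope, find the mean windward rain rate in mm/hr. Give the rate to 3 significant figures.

R ≈ 10.4 mm/hr

Incoming column moisture flux per unit ridge length: F = V × PW = 16.3 × 35.3 = 575.39 mm·m/s.
Spread over the 44 km slope with efficiency ε = 0.22: R = ε·F/W = 0.22 × 575.39 / 44000 m = 2.877e-03 mm/s.
R = 2.877e-03 × 3600 = 10.4 mm/hr.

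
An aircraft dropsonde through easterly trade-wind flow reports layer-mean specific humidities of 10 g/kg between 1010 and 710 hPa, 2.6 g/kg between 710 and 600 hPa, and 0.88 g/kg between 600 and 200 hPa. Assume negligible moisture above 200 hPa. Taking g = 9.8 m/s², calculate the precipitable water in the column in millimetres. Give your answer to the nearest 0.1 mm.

Precipitable water is the column-integrated vapour mass per unit area: PW = (1/g) Σ q̄ Δp, with q in kg/kg and Δp in Pa (1 kg/m² of water = 1 mm).
Layer 1010–710 hPa: Δp = 300 hPa = 30000 Pa, q̄ = 0.01 kg/kg → 0.01 × 30000 / 9.8 = 30.61 mm
Layer 710–600 hPa: Δp = 110 hPa = 11000 Pa, q̄ = 0.0026 kg/kg → 0.0026 × 11000 / 9.8 = 2.92 mm
Layer 600–200 hPa: Δp = 400 hPa = 40000 Pa, q̄ = 0.00088 kg/kg → 0.00088 × 40000 / 9.8 = 3.59 mm
PW = 30.61 + 2.92 + 3.59 = 37.12 ≈ 37.1 mm.

PW ≈ 37.1 mm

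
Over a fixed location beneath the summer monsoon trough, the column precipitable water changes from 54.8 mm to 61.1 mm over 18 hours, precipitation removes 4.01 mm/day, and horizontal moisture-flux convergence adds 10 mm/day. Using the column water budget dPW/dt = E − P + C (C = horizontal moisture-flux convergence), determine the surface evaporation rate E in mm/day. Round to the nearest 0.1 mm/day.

E ≈ 2.4 mm/day

dPW/dt = (61.1 − 54.8) mm / (18/24 day) = +8.400 mm/day.
E = dPW/dt + P − C = (+8.400) + 4.01 − (10) = 2.4 mm/day.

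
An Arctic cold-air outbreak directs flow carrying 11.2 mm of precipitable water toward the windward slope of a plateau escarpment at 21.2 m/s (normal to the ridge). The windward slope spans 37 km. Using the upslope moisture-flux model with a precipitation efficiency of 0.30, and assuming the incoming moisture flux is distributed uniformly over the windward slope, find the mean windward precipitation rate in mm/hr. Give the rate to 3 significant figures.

Incoming column moisture flux per unit ridge length: F = V × PW = 21.2 × 11.2 = 237.44 mm·m/s.
Spread over the 37 km slope with efficiency ε = 0.30: R = ε·F/W = 0.30 × 237.44 / 37000 m = 1.925e-03 mm/s.
R = 1.925e-03 × 3600 = 6.93 mm/hr.

R ≈ 6.93 mm/hr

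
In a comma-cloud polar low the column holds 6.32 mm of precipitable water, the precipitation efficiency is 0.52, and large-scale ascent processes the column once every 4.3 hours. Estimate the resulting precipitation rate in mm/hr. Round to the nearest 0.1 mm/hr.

Each overturning extracts ε × PW = 0.52 × 6.32 = 3.2864 mm.
Rate = ε·PW / τ = 3.2864 / 4.3 h = 0.8 mm/hr.

R ≈ 0.8 mm/hr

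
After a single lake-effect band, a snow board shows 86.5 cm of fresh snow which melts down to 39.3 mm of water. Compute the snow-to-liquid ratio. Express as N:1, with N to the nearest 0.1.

ratio ≈ 22.0

Ratio = snow depth / SWE = 865 mm / 39.3 mm = 22.0, i.e. 22.0:1.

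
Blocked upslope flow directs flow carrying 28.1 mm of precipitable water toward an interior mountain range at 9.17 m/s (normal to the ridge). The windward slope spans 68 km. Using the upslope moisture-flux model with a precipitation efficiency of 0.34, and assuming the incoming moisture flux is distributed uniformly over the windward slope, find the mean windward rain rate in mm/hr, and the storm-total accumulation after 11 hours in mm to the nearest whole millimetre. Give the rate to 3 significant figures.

Incoming column moisture flux per unit ridge length: F = V × PW = 9.17 × 28.1 = 257.677 mm·m/s.
Spread over the 68 km slope with efficiency ε = 0.34: R = ε·F/W = 0.34 × 257.677 / 68000 m = 1.288e-03 mm/s.
R = 1.288e-03 × 3600 = 4.64 mm/hr.
Over 11 h: total = 4.64 × 11 = 51.04 ≈ 51 mm.

R ≈ 4.64 mm/hr; total ≈ 51 mm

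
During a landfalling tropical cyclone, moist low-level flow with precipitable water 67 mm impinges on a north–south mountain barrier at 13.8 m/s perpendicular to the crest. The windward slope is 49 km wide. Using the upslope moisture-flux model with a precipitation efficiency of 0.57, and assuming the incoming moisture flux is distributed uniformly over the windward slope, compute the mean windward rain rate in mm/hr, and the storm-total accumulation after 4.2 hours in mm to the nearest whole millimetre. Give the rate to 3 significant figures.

Incoming column moisture flux per unit ridge length: F = V × PW = 13.8 × 67 = 924.6 mm·m/s.
Spread over the 49 km slope with efficiency ε = 0.57: R = ε·F/W = 0.57 × 924.6 / 49000 m = 1.076e-02 mm/s.
R = 1.076e-02 × 3600 = 38.7 mm/hr.
Over 4.2 h: total = 38.7 × 4.2 = 162.54 ≈ 163 mm.

R ≈ 38.7 mm/hr; total ≈ 163 mm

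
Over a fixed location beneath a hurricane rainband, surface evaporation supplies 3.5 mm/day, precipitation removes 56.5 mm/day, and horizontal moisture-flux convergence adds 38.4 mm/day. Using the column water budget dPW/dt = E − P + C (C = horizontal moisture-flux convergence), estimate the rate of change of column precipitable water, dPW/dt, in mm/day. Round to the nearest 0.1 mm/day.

dPW/dt ≈ -14.6 mm/day

dPW/dt = E − P + C = 3.5 − 56.5 + (38.4) = -14.6 mm/day.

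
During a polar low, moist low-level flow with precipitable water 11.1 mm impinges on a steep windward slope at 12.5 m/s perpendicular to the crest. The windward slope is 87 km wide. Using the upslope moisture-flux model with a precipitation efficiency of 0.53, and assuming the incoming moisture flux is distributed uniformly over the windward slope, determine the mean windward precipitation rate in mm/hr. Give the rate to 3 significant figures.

Incoming column moisture flux per unit ridge length: F = V × PW = 12.5 × 11.1 = 138.75 mm·m/s.
Spread over the 87 km slope with efficiency ε = 0.53: R = ε·F/W = 0.53 × 138.75 / 87000 m = 8.453e-04 mm/s.
R = 8.453e-04 × 3600 = 3.04 mm/hr.

R ≈ 3.04 mm/hr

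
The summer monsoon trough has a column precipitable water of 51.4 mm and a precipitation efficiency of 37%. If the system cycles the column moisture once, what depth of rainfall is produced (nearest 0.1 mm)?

rainfall ≈ 19.0 mm

Rainfall = ε × PW = 0.37 × 51.4 = 19.0 mm.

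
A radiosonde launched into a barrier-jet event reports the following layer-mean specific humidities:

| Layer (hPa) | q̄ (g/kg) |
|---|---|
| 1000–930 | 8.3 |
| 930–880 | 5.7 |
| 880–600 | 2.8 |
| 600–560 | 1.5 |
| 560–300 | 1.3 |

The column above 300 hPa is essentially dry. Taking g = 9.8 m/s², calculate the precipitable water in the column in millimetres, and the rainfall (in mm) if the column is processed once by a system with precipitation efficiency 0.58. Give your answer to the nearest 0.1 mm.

Precipitable water is the column-integrated vapour mass per unit area: PW = (1/g) Σ q̄ Δp, with q in kg/kg and Δp in Pa (1 kg/m² of water = 1 mm).
Layer 1000–930 hPa: Δp = 70 hPa = 7000 Pa, q̄ = 0.0083 kg/kg → 0.0083 × 7000 / 9.8 = 5.93 mm
Layer 930–880 hPa: Δp = 50 hPa = 5000 Pa, q̄ = 0.0057 kg/kg → 0.0057 × 5000 / 9.8 = 2.91 mm
Layer 880–600 hPa: Δp = 280 hPa = 28000 Pa, q̄ = 0.0028 kg/kg → 0.0028 × 28000 / 9.8 = 8.00 mm
Layer 600–560 hPa: Δp = 40 hPa = 4000 Pa, q̄ = 0.0015 kg/kg → 0.0015 × 4000 / 9.8 = 0.61 mm
Layer 560–300 hPa: Δp = 260 hPa = 26000 Pa, q̄ = 0.0013 kg/kg → 0.0013 × 26000 / 9.8 = 3.45 mm
PW = 5.93 + 2.91 + 8.00 + 0.61 + 3.45 = 20.90 ≈ 20.9 mm.
Rainfall = ε × PW = 0.58 × 20.9 = 12.1 mm.

PW ≈ 20.9 mm; rainfall ≈ 12.1 mm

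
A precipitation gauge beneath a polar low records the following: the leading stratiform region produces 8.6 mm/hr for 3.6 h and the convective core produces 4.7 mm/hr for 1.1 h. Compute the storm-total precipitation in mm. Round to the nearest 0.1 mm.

Total = Σ Rᵢ Δtᵢ = 8.6 × 3.6 + 4.7 × 1.1
      = 30.96 + 5.17 = 36.1 mm.

total ≈ 36.1 mm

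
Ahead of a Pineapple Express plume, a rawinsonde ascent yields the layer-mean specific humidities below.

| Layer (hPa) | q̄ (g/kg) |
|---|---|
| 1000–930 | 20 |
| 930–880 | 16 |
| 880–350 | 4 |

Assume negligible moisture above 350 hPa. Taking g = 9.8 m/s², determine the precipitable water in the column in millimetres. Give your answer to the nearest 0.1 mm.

Precipitable water is the column-integrated vapour mass per unit area: PW = (1/g) Σ q̄ Δp, with q in kg/kg and Δp in Pa (1 kg/m² of water = 1 mm).
Layer 1000–930 hPa: Δp = 70 hPa = 7000 Pa, q̄ = 0.02 kg/kg → 0.02 × 7000 / 9.8 = 14.29 mm
Layer 930–880 hPa: Δp = 50 hPa = 5000 Pa, q̄ = 0.016 kg/kg → 0.016 × 5000 / 9.8 = 8.16 mm
Layer 880–350 hPa: Δp = 530 hPa = 53000 Pa, q̄ = 0.004 kg/kg → 0.004 × 53000 / 9.8 = 21.63 mm
PW = 14.29 + 8.16 + 21.63 = 44.08 ≈ 44.1 mm.

PW ≈ 44.1 mm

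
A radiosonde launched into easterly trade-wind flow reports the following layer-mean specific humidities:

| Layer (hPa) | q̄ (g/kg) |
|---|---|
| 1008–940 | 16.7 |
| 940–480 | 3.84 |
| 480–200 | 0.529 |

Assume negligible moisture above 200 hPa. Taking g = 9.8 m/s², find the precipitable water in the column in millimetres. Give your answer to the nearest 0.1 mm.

PW ≈ 31.1 mm

Precipitable water is the column-integrated vapour mass per unit area: PW = (1/g) Σ q̄ Δp, with q in kg/kg and Δp in Pa (1 kg/m² of water = 1 mm).
Layer 1008–940 hPa: Δp = 68 hPa = 6800 Pa, q̄ = 0.0167 kg/kg → 0.0167 × 6800 / 9.8 = 11.59 mm
Layer 940–480 hPa: Δp = 460 hPa = 46000 Pa, q̄ = 0.00384 kg/kg → 0.00384 × 46000 / 9.8 = 18.02 mm
Layer 480–200 hPa: Δp = 280 hPa = 28000 Pa, q̄ = 0.000529 kg/kg → 0.000529 × 28000 / 9.8 = 1.51 mm
PW = 11.59 + 18.02 + 1.51 = 31.12 ≈ 31.1 mm.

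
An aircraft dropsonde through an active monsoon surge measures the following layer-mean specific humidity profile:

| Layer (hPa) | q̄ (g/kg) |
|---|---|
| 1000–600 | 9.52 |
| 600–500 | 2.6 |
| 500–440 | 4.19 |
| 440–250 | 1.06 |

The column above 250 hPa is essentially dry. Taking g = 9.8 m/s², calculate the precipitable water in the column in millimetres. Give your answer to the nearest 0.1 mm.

Precipitable water is the column-integrated vapour mass per unit area: PW = (1/g) Σ q̄ Δp, with q in kg/kg and Δp in Pa (1 kg/m² of water = 1 mm).
Layer 1000–600 hPa: Δp = 400 hPa = 40000 Pa, q̄ = 0.00952 kg/kg → 0.00952 × 40000 / 9.8 = 38.86 mm
Layer 600–500 hPa: Δp = 100 hPa = 10000 Pa, q̄ = 0.0026 kg/kg → 0.0026 × 10000 / 9.8 = 2.65 mm
Layer 500–440 hPa: Δp = 60 hPa = 6000 Pa, q̄ = 0.00419 kg/kg → 0.00419 × 6000 / 9.8 = 2.57 mm
Layer 440–250 hPa: Δp = 190 hPa = 19000 Pa, q̄ = 0.00106 kg/kg → 0.00106 × 19000 / 9.8 = 2.06 mm
PW = 38.86 + 2.65 + 2.57 + 2.06 = 46.14 ≈ 46.1 mm.

PW ≈ 46.1 mm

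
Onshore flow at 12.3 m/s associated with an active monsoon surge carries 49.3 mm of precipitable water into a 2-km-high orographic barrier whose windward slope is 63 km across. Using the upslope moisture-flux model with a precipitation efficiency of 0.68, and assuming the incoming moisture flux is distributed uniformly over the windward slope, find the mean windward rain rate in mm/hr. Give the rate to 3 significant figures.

R ≈ 23.6 mm/hr

Incoming column moisture flux per unit ridge length: F = V × PW = 12.3 × 49.3 = 606.39 mm·m/s.
Spread over the 63 km slope with efficiency ε = 0.68: R = ε·F/W = 0.68 × 606.39 / 63000 m = 6.545e-03 mm/s.
R = 6.545e-03 × 3600 = 23.6 mm/hr.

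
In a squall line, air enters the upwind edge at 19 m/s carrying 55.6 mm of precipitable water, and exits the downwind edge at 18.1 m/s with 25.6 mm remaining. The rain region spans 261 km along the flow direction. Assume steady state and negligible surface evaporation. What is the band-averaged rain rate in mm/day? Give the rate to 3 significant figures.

R ≈ 196 mm/day

Column moisture flux per unit crosswind length is F = V × PW.
Inflow: F_in = 19 × 55.6 = 1056.4 mm·m/s
Outflow: F_out = 18.1 × 25.6 = 463.36 mm·m/s
Steady-state rate R = (F_in − F_out)/L = (1056.4 − 463.36) / 261000 m = 2.272e-03 mm/s.
R = 2.272e-03 × 3600 × 24 = 196 mm/day.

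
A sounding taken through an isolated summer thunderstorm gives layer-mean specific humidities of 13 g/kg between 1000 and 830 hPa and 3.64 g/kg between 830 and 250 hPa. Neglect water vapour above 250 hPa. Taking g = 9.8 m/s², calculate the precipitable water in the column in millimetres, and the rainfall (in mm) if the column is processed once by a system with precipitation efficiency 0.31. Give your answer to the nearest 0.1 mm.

Precipitable water is the column-integrated vapour mass per unit area: PW = (1/g) Σ q̄ Δp, with q in kg/kg and Δp in Pa (1 kg/m² of water = 1 mm).
Layer 1000–830 hPa: Δp = 170 hPa = 17000 Pa, q̄ = 0.013 kg/kg → 0.013 × 17000 / 9.8 = 22.55 mm
Layer 830–250 hPa: Δp = 580 hPa = 58000 Pa, q̄ = 0.00364 kg/kg → 0.00364 × 58000 / 9.8 = 21.54 mm
PW = 22.55 + 21.54 = 44.09 ≈ 44.1 mm.
Rainfall = ε × PW = 0.31 × 44.1 = 13.7 mm.

PW ≈ 44.1 mm; rainfall ≈ 13.7 mm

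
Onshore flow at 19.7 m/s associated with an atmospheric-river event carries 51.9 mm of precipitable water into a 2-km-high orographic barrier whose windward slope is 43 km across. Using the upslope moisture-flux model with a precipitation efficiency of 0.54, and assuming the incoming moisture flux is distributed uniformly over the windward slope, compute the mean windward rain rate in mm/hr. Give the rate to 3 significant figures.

R ≈ 46.2 mm/hr

Incoming column moisture flux per unit ridge length: F = V × PW = 19.7 × 51.9 = 1022.43 mm·m/s.
Spread over the 43 km slope with efficiency ε = 0.54: R = ε·F/W = 0.54 × 1022.43 / 43000 m = 1.284e-02 mm/s.
R = 1.284e-02 × 3600 = 46.2 mm/hr.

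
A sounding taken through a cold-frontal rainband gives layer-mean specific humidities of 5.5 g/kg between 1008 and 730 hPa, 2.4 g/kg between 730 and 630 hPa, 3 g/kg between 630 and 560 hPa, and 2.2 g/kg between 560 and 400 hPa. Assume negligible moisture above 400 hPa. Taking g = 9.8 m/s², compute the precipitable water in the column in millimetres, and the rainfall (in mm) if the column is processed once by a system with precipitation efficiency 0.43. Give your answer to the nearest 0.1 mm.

PW ≈ 23.8 mm; rainfall ≈ 10.2 mm

Precipitable water is the column-integrated vapour mass per unit area: PW = (1/g) Σ q̄ Δp, with q in kg/kg and Δp in Pa (1 kg/m² of water = 1 mm).
Layer 1008–730 hPa: Δp = 278 hPa = 27800 Pa, q̄ = 0.0055 kg/kg → 0.0055 × 27800 / 9.8 = 15.60 mm
Layer 730–630 hPa: Δp = 100 hPa = 10000 Pa, q̄ = 0.0024 kg/kg → 0.0024 × 10000 / 9.8 = 2.45 mm
Layer 630–560 hPa: Δp = 70 hPa = 7000 Pa, q̄ = 0.003 kg/kg → 0.003 × 7000 / 9.8 = 2.14 mm
Layer 560–400 hPa: Δp = 160 hPa = 16000 Pa, q̄ = 0.0022 kg/kg → 0.0022 × 16000 / 9.8 = 3.59 mm
PW = 15.60 + 2.45 + 2.14 + 3.59 = 23.78 ≈ 23.8 mm.
Rainfall = ε × PW = 0.43 × 23.8 = 10.2 mm.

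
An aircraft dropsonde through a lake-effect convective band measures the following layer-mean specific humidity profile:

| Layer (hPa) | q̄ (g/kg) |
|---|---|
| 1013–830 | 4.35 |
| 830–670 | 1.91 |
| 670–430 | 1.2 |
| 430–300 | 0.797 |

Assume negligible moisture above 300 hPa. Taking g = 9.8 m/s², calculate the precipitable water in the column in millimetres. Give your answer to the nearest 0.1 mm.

PW ≈ 15.2 mm

Precipitable water is the column-integrated vapour mass per unit area: PW = (1/g) Σ q̄ Δp, with q in kg/kg and Δp in Pa (1 kg/m² of water = 1 mm).
Layer 1013–830 hPa: Δp = 183 hPa = 18300 Pa, q̄ = 0.00435 kg/kg → 0.00435 × 18300 / 9.8 = 8.12 mm
Layer 830–670 hPa: Δp = 160 hPa = 16000 Pa, q̄ = 0.00191 kg/kg → 0.00191 × 16000 / 9.8 = 3.12 mm
Layer 670–430 hPa: Δp = 240 hPa = 24000 Pa, q̄ = 0.0012 kg/kg → 0.0012 × 24000 / 9.8 = 2.94 mm
Layer 430–300 hPa: Δp = 130 hPa = 13000 Pa, q̄ = 0.000797 kg/kg → 0.000797 × 13000 / 9.8 = 1.06 mm
PW = 8.12 + 3.12 + 2.94 + 1.06 = 15.24 ≈ 15.2 mm.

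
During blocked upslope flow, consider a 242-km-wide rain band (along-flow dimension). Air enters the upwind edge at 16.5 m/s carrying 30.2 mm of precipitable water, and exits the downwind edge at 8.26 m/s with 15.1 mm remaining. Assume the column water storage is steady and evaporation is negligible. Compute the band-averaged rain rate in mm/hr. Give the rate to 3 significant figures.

Column moisture flux per unit crosswind length is F = V × PW.
Inflow: F_in = 16.5 × 30.2 = 498.3 mm·m/s
Outflow: F_out = 8.26 × 15.1 = 124.726 mm·m/s
Steady-state rate R = (F_in − F_out)/L = (498.3 − 124.726) / 242000 m = 1.544e-03 mm/s.
R = 1.544e-03 × 3600 = 5.56 mm/hr.

R ≈ 5.56 mm/hr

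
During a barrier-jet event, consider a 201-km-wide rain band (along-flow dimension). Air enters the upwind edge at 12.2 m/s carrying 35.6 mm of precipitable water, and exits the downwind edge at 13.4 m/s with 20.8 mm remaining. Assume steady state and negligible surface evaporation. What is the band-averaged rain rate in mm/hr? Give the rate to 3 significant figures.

R ≈ 2.79 mm/hr

Column moisture flux per unit crosswind length is F = V × PW.
Inflow: F_in = 12.2 × 35.6 = 434.32 mm·m/s
Outflow: F_out = 13.4 × 20.8 = 278.72 mm·m/s
Steady-state rate R = (F_in − F_out)/L = (434.32 − 278.72) / 201000 m = 7.741e-04 mm/s.
R = 7.741e-04 × 3600 = 2.79 mm/hr.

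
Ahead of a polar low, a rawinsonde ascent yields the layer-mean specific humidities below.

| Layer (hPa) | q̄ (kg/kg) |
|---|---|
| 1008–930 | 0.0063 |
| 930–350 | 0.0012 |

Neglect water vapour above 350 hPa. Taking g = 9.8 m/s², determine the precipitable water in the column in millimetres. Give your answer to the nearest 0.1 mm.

Precipitable water is the column-integrated vapour mass per unit area: PW = (1/g) Σ q̄ Δp, with q in kg/kg and Δp in Pa (1 kg/m² of water = 1 mm).
Layer 1008–930 hPa: Δp = 78 hPa = 7800 Pa, q̄ = 0.0063 kg/kg → 0.0063 × 7800 / 9.8 = 5.01 mm
Layer 930–350 hPa: Δp = 580 hPa = 58000 Pa, q̄ = 0.0012 kg/kg → 0.0012 × 58000 / 9.8 = 7.10 mm
PW = 5.01 + 7.10 = 12.11 ≈ 12.1 mm.

PW ≈ 12.1 mm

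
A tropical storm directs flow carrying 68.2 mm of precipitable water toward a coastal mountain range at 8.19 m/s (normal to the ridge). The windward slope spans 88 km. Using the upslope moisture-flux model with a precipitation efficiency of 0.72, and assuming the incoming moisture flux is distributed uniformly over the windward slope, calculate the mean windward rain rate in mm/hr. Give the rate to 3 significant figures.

Incoming column moisture flux per unit ridge length: F = V × PW = 8.19 × 68.2 = 558.558 mm·m/s.
Spread over the 88 km slope with efficiency ε = 0.72: R = ε·F/W = 0.72 × 558.558 / 88000 m = 4.570e-03 mm/s.
R = 4.570e-03 × 3600 = 16.5 mm/hr.

R ≈ 16.5 mm/hr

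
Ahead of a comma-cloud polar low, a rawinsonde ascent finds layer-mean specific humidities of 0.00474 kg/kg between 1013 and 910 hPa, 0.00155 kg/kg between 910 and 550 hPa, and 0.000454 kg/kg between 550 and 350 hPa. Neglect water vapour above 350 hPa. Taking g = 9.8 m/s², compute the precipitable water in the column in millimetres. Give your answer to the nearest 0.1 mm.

PW ≈ 11.6 mm

Precipitable water is the column-integrated vapour mass per unit area: PW = (1/g) Σ q̄ Δp, with q in kg/kg and Δp in Pa (1 kg/m² of water = 1 mm).
Layer 1013–910 hPa: Δp = 103 hPa = 10300 Pa, q̄ = 0.00474 kg/kg → 0.00474 × 10300 / 9.8 = 4.98 mm
Layer 910–550 hPa: Δp = 360 hPa = 36000 Pa, q̄ = 0.00155 kg/kg → 0.00155 × 36000 / 9.8 = 5.69 mm
Layer 550–350 hPa: Δp = 200 hPa = 20000 Pa, q̄ = 0.000454 kg/kg → 0.000454 × 20000 / 9.8 = 0.93 mm
PW = 4.98 + 5.69 + 0.93 = 11.60 ≈ 11.6 mm.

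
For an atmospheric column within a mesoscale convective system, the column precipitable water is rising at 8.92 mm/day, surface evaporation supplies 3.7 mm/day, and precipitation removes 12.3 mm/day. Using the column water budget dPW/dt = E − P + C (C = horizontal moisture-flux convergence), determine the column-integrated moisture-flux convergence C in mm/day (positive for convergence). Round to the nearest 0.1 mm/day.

C ≈ 17.5 mm/day

dPW/dt = +8.92 mm/day.
C = dPW/dt − E + P = (+8.92) − 3.7 + 12.3 = 17.5 mm/day.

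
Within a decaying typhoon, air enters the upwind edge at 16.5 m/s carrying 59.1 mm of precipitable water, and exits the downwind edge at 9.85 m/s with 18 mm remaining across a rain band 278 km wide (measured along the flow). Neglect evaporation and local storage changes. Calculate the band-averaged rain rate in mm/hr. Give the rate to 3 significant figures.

Column moisture flux per unit crosswind length is F = V × PW.
Inflow: F_in = 16.5 × 59.1 = 975.15 mm·m/s
Outflow: F_out = 9.85 × 18 = 177.3 mm·m/s
Steady-state rate R = (F_in − F_out)/L = (975.15 − 177.3) / 278000 m = 2.870e-03 mm/s.
R = 2.870e-03 × 3600 = 10.3 mm/hr.

R ≈ 10.3 mm/hr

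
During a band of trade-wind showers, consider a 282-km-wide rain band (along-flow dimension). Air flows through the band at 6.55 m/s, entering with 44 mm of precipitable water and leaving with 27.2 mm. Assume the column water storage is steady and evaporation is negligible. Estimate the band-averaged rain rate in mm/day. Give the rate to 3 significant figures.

R ≈ 33.7 mm/day

Column moisture flux per unit crosswind length is F = V × PW.
Inflow: F_in = 6.55 × 44 = 288.2 mm·m/s
Outflow: F_out = 6.55 × 27.2 = 178.16 mm·m/s
Steady-state rate R = (F_in − F_out)/L = (288.2 − 178.16) / 282000 m = 3.902e-04 mm/s.
R = 3.902e-04 × 3600 × 24 = 33.7 mm/day.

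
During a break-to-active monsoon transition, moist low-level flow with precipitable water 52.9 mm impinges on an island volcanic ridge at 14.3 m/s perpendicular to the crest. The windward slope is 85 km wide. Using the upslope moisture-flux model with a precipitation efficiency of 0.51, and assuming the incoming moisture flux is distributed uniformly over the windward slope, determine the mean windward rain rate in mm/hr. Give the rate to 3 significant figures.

Incoming column moisture flux per unit ridge length: F = V × PW = 14.3 × 52.9 = 756.47 mm·m/s.
Spread over the 85 km slope with efficiency ε = 0.51: R = ε·F/W = 0.51 × 756.47 / 85000 m = 4.539e-03 mm/s.
R = 4.539e-03 × 3600 = 16.3 mm/hr.

R ≈ 16.3 mm/hr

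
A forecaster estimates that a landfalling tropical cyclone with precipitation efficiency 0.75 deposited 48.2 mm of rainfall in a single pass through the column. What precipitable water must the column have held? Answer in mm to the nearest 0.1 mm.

PW ≈ 64.3 mm

PW = rainfall / ε = 48.2 / 0.75 = 64.3 mm.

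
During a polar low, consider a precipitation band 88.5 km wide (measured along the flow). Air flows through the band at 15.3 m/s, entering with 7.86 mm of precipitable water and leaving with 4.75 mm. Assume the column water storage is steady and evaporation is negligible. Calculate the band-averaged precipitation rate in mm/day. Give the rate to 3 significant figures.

R ≈ 46.5 mm/day

Column moisture flux per unit crosswind length is F = V × PW.
Inflow: F_in = 15.3 × 7.86 = 120.258 mm·m/s
Outflow: F_out = 15.3 × 4.75 = 72.675 mm·m/s
Steady-state rate R = (F_in − F_out)/L = (120.258 − 72.675) / 88500 m = 5.377e-04 mm/s.
R = 5.377e-04 × 3600 × 24 = 46.5 mm/day.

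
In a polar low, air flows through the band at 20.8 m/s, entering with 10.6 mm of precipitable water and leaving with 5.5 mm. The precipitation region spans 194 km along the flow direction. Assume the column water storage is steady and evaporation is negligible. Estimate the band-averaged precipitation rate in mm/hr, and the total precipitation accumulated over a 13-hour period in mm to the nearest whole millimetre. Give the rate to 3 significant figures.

Column moisture flux per unit crosswind length is F = V × PW.
Inflow: F_in = 20.8 × 10.6 = 220.48 mm·m/s
Outflow: F_out = 20.8 × 5.5 = 114.4 mm·m/s
Steady-state rate R = (F_in − F_out)/L = (220.48 − 114.4) / 194000 m = 5.468e-04 mm/s.
R = 5.468e-04 × 3600 = 1.97 mm/hr.
Over 13 h: total = 1.97 × 13 = 25.61 ≈ 26 mm.

R ≈ 1.97 mm/hr; total ≈ 26 mm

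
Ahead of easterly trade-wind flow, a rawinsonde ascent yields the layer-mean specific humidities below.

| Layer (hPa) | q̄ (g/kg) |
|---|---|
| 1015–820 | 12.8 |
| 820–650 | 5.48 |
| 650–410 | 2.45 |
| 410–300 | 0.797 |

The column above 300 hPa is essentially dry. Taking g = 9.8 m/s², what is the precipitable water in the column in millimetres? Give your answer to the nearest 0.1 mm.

Precipitable water is the column-integrated vapour mass per unit area: PW = (1/g) Σ q̄ Δp, with q in kg/kg and Δp in Pa (1 kg/m² of water = 1 mm).
Layer 1015–820 hPa: Δp = 195 hPa = 19500 Pa, q̄ = 0.0128 kg/kg → 0.0128 × 19500 / 9.8 = 25.47 mm
Layer 820–650 hPa: Δp = 170 hPa = 17000 Pa, q̄ = 0.00548 kg/kg → 0.00548 × 17000 / 9.8 = 9.51 mm
Layer 650–410 hPa: Δp = 240 hPa = 24000 Pa, q̄ = 0.00245 kg/kg → 0.00245 × 24000 / 9.8 = 6.00 mm
Layer 410–300 hPa: Δp = 110 hPa = 11000 Pa, q̄ = 0.000797 kg/kg → 0.000797 × 11000 / 9.8 = 0.89 mm
PW = 25.47 + 9.51 + 6.00 + 0.89 = 41.87 ≈ 41.9 mm.

PW ≈ 41.9 mm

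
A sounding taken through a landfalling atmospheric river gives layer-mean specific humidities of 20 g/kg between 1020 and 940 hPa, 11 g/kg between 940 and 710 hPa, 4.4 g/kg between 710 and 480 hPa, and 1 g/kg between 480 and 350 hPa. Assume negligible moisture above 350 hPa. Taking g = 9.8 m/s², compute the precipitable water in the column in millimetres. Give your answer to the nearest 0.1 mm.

Precipitable water is the column-integrated vapour mass per unit area: PW = (1/g) Σ q̄ Δp, with q in kg/kg and Δp in Pa (1 kg/m² of water = 1 mm).
Layer 1020–940 hPa: Δp = 80 hPa = 8000 Pa, q̄ = 0.02 kg/kg → 0.02 × 8000 / 9.8 = 16.33 mm
Layer 940–710 hPa: Δp = 230 hPa = 23000 Pa, q̄ = 0.011 kg/kg → 0.011 × 23000 / 9.8 = 25.82 mm
Layer 710–480 hPa: Δp = 230 hPa = 23000 Pa, q̄ = 0.0044 kg/kg → 0.0044 × 23000 / 9.8 = 10.33 mm
Layer 480–350 hPa: Δp = 130 hPa = 13000 Pa, q̄ = 0.001 kg/kg → 0.001 × 13000 / 9.8 = 1.33 mm
PW = 16.33 + 25.82 + 10.33 + 1.33 = 53.81 ≈ 53.8 mm.

PW ≈ 53.8 mm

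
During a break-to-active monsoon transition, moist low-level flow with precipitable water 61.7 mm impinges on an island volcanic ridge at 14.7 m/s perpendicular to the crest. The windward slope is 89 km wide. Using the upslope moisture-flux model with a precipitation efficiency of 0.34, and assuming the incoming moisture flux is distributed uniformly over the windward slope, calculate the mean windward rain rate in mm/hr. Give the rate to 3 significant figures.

Incoming column moisture flux per unit ridge length: F = V × PW = 14.7 × 61.7 = 906.99 mm·m/s.
Spread over the 89 km slope with efficiency ε = 0.34: R = ε·F/W = 0.34 × 906.99 / 89000 m = 3.465e-03 mm/s.
R = 3.465e-03 × 3600 = 12.5 mm/hr.

R ≈ 12.5 mm/hr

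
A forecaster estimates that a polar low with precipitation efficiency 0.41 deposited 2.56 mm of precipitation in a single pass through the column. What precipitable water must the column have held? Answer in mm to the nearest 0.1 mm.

PW = precipitation / ε = 2.56 / 0.41 = 6.2 mm.

PW ≈ 6.2 mm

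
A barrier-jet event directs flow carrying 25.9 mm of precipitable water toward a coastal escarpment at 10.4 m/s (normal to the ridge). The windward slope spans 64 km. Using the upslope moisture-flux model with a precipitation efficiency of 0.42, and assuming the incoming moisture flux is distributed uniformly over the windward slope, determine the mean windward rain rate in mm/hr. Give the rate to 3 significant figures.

R ≈ 6.36 mm/hr

Incoming column moisture flux per unit ridge length: F = V × PW = 10.4 × 25.9 = 269.36 mm·m/s.
Spread over the 64 km slope with efficiency ε = 0.42: R = ε·F/W = 0.42 × 269.36 / 64000 m = 1.768e-03 mm/s.
R = 1.768e-03 × 3600 = 6.36 mm/hr.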